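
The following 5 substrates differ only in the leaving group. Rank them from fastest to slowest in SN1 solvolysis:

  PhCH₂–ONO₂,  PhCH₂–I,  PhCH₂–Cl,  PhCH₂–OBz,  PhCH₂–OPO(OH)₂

PhCH₂–I > PhCH₂–Cl > PhCH₂–ONO₂ > PhCH₂–OPO(OH)₂ > PhCH₂–OBz

The skeletons are identical, so relative rate is governed entirely by leaving-group ability.
The more stable X⁻ (or X) is on its own — i.e. the weaker a base it is — the better a leaving group it makes.
PhCH₂–I loses I⁻: pKₐ(HI) ≈ -10
PhCH₂–Cl loses Cl⁻: pKₐ(HCl) ≈ -7
PhCH₂–ONO₂ loses NO₃⁻: pKₐ(HNO₃) ≈ -1.3
PhCH₂–OPO(OH)₂ loses H₂PO₄⁻: pKₐ(H₃PO₄) ≈ 2.1
PhCH₂–OBz loses PhCOO⁻: pKₐ(C₆H₅COOH) ≈ 4.2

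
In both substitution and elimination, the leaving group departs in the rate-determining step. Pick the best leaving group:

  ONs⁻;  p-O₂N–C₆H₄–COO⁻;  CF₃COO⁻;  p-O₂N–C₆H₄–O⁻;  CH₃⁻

ONs⁻

ONs⁻: pKₐ(p-O₂NC₆H₄SO₃H) ≈ -3.5
CF₃COO⁻: pKₐ(CF₃COOH) ≈ 0.2
p-O₂N–C₆H₄–COO⁻: pKₐ(p-nitrobenzoic acid) ≈ 3.4
p-O₂N–C₆H₄–O⁻: pKₐ(p-nitrophenol) ≈ 7.2
CH₃⁻: pKₐ(CH₄) ≈ 48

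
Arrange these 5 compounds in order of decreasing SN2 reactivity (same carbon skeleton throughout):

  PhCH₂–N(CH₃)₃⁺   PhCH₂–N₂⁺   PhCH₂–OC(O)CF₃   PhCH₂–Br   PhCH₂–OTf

PhCH₂–N₂⁺ > PhCH₂–OTf > PhCH₂–Br > PhCH₂–OC(O)CF₃ > PhCH₂–N(CH₃)₃⁺

Identical carbon frameworks mean the comparison reduces to leaving-group quality.
A good leaving group is a weak base: the lower the pKₐ of its conjugate acid, the more readily it departs.
PhCH₂–N₂⁺ loses N₂: no meaningful conjugate acid; N₂ departs as an exceptionally stable neutral molecule
PhCH₂–OTf loses OTf⁻: pKₐ(CF₃SO₃H (triflic acid)) ≈ -14
PhCH₂–Br loses Br⁻: pKₐ(HBr) ≈ -9
PhCH₂–OC(O)CF₃ loses CF₃COO⁻: pKₐ(CF₃COOH) ≈ 0.2
PhCH₂–N(CH₃)₃⁺ loses NR'₃: pKₐ(R'₃NH⁺) ≈ 10.7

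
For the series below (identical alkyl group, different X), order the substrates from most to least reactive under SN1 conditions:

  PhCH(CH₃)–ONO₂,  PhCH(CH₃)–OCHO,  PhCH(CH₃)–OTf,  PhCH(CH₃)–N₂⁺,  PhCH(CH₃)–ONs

PhCH(CH₃)–N₂⁺ > PhCH(CH₃)–OTf > PhCH(CH₃)–ONs > PhCH(CH₃)–ONO₂ > PhCH(CH₃)–OCHO

Identical carbon frameworks mean the comparison reduces to leaving-group quality.
A good leaving group is a weak base: the lower the pKₐ of its conjugate acid, the more readily it departs.
PhCH(CH₃)–N₂⁺ loses N₂: no meaningful conjugate acid; N₂ departs as an exceptionally stable neutral molecule
PhCH(CH₃)–OTf loses OTf⁻: pKₐ(CF₃SO₃H (triflic acid)) ≈ -14
PhCH(CH₃)–ONs loses ONs⁻: pKₐ(p-O₂NC₆H₄SO₃H) ≈ -3.5
PhCH(CH₃)–ONO₂ loses NO₃⁻: pKₐ(HNO₃) ≈ -1.3
PhCH(CH₃)–OCHO loses HCOO⁻: pKₐ(HCOOH) ≈ 3.8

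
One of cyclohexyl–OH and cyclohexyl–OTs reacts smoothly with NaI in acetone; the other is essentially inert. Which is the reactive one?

From cyclohexyl–OH the departing group would be OH⁻ (pKₐ(H₂O) ≈ 15.7). Strong base; essentially never leaves without prior activation.
From cyclohexyl–OTs the leaving group is OTs⁻ (pKₐ(p-CH₃C₆H₄SO₃H (TsOH)) ≈ -2.8). Resonance-delocalised arenesulfonate.
(In practice cyclohexyl–OTs is made from cyclohexyl–OH by treatment with TsCl / pyridine, converting the hydroxyl into a tosylate.)

cyclohexyl–OTs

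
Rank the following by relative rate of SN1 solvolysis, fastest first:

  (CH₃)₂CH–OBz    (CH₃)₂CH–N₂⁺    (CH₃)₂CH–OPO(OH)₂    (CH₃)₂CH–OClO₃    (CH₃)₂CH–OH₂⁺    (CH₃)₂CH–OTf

(CH₃)₂CH–N₂⁺ > (CH₃)₂CH–OTf > (CH₃)₂CH–OClO₃ > (CH₃)₂CH–OH₂⁺ > (CH₃)₂CH–OPO(OH)₂ > (CH₃)₂CH–OBz

Same R in every case — rank the leaving groups.
Leaving-group ability tracks the stability of the departed species; conjugate-acid pKₐ is the usual yardstick (lower pKₐ → better LG).
(CH₃)₂CH–N₂⁺ loses N₂: no meaningful conjugate acid; N₂ departs as an exceptionally stable neutral molecule
(CH₃)₂CH–OTf loses OTf⁻: pKₐ(CF₃SO₃H (triflic acid)) ≈ -14
(CH₃)₂CH–OClO₃ loses ClO₄⁻: pKₐ(HClO₄) ≈ -10
(CH₃)₂CH–OH₂⁺ loses H₂O: pKₐ(H₃O⁺) ≈ -1.7
(CH₃)₂CH–OPO(OH)₂ loses H₂PO₄⁻: pKₐ(H₃PO₄) ≈ 2.1
(CH₃)₂CH–OBz loses PhCOO⁻: pKₐ(C₆H₅COOH) ≈ 4.2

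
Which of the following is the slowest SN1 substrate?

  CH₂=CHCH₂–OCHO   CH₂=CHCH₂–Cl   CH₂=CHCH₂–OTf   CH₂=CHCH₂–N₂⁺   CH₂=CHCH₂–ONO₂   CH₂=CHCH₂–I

CH₂=CHCH₂–OCHO

The skeletons are identical, so relative rate is governed entirely by leaving-group ability.
A good leaving group is a weak base: the lower the pKₐ of its conjugate acid, the more readily it departs.
CH₂=CHCH₂–N₂⁺ loses N₂: no meaningful conjugate acid; N₂ departs as an exceptionally stable neutral molecule
CH₂=CHCH₂–OTf loses OTf⁻: pKₐ(CF₃SO₃H (triflic acid)) ≈ -14
CH₂=CHCH₂–I loses I⁻: pKₐ(HI) ≈ -10
CH₂=CHCH₂–Cl loses Cl⁻: pKₐ(HCl) ≈ -7
CH₂=CHCH₂–ONO₂ loses NO₃⁻: pKₐ(HNO₃) ≈ -1.3
CH₂=CHCH₂–OCHO loses HCOO⁻: pKₐ(HCOOH) ≈ 3.8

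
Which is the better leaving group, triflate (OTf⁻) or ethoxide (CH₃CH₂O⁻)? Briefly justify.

triflate (OTf⁻) is the better leaving group.
pKₐ(CF₃SO₃H (triflic acid)) ≈ -14 versus pKₐ(CH₃CH₂OH) ≈ 16: triflate (OTf⁻) is the much weaker base.
Charge spread over three oxygens and a CF₃ group; the premier leaving group in synthesis.

triflate (OTf⁻)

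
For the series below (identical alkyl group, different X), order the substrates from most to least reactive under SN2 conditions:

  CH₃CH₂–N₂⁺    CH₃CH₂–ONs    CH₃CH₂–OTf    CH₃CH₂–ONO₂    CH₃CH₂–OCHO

Same R in every case — rank the leaving groups.
The more stable X⁻ (or X) is on its own — i.e. the weaker a base it is — the better a leaving group it makes.
CH₃CH₂–N₂⁺ loses N₂: no meaningful conjugate acid; N₂ departs as an exceptionally stable neutral molecule
CH₃CH₂–OTf loses OTf⁻: pKₐ(CF₃SO₃H (triflic acid)) ≈ -14
CH₃CH₂–ONs loses ONs⁻: pKₐ(p-O₂NC₆H₄SO₃H) ≈ -3.5
CH₃CH₂–ONO₂ loses NO₃⁻: pKₐ(HNO₃) ≈ -1.3
CH₃CH₂–OCHO loses HCOO⁻: pKₐ(HCOOH) ≈ 3.8

CH₃CH₂–N₂⁺ > CH₃CH₂–OTf > CH₃CH₂–ONs > CH₃CH₂–ONO₂ > CH₃CH₂–OCHO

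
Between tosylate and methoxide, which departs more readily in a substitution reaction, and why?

tosylate

tosylate is the better leaving group.
pKₐ(p-CH₃C₆H₄SO₃H (TsOH)) ≈ -2.8 versus pKₐ(CH₃OH) ≈ 15.5: tosylate is the much weaker base.
Resonance-delocalised arenesulfonate.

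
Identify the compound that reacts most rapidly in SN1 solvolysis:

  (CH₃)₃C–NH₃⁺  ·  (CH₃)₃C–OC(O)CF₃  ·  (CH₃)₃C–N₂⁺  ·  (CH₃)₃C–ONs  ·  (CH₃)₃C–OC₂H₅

(CH₃)₃C–N₂⁺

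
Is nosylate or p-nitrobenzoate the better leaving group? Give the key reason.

nosylate

nosylate is the better leaving group.
pKₐ(p-O₂NC₆H₄SO₃H) ≈ -3.5 versus pKₐ(p-nitrobenzoic acid) ≈ 3.4: nosylate is the much weaker base.
P-nitro group further stabilises the sulfonate.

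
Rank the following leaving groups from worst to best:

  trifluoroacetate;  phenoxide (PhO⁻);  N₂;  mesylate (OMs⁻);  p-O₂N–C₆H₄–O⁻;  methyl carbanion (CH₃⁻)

methyl carbanion (CH₃⁻) < phenoxide (PhO⁻) < p-O₂N–C₆H₄–O⁻ < trifluoroacetate < mesylate (OMs⁻) < N₂

The more stable X⁻ (or X) is on its own — i.e. the weaker a base it is — the better a leaving group it makes.
N₂: no meaningful conjugate acid; N₂ departs as an exceptionally stable neutral molecule
mesylate (OMs⁻): pKₐ(CH₃SO₃H (MsOH)) ≈ -1.9
trifluoroacetate: pKₐ(CF₃COOH) ≈ 0.2 — strongly electron-withdrawing CF₃ stabilises the carboxylate
p-O₂N–C₆H₄–O⁻: pKₐ(p-nitrophenol) ≈ 7.2 — nitro group delocalises the charge; the classic chromogenic LG
phenoxide (PhO⁻): pKₐ(C₆H₅OH (phenol)) ≈ 10 — resonance into the ring helps, but still a poor LG
methyl carbanion (CH₃⁻): pKₐ(CH₄) ≈ 48
The question asks for worst first, so the sequence is read in increasing leaving-group ability.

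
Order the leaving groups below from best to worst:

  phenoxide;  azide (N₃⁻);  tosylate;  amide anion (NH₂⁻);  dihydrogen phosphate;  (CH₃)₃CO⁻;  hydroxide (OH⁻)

tosylate > dihydrogen phosphate > azide (N₃⁻) > phenoxide > hydroxide (OH⁻) > (CH₃)₃CO⁻ > amide anion (NH₂⁻)

Rank by basicity of the departing species: weakest base leaves most easily.
tosylate: pKₐ(p-CH₃C₆H₄SO₃H (TsOH)) ≈ -2.8
dihydrogen phosphate: pKₐ(H₃PO₄) ≈ 2.1
azide (N₃⁻): pKₐ(HN₃) ≈ 4.7
phenoxide: pKₐ(C₆H₅OH (phenol)) ≈ 10
hydroxide (OH⁻): pKₐ(H₂O) ≈ 15.7
(CH₃)₃CO⁻: pKₐ(t-BuOH) ≈ 18
amide anion (NH₂⁻): pKₐ(NH₃) ≈ 38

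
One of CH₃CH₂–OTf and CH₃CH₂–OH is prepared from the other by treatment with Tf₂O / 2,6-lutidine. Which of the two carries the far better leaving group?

CH₃CH₂–OTf

From CH₃CH₂–OH the departing group would be OH⁻ (pKₐ(H₂O) ≈ 15.7). Strong base; essentially never leaves without prior activation.
From CH₃CH₂–OTf the leaving group is OTf⁻ (pKₐ(CF₃SO₃H (triflic acid)) ≈ -14). Charge spread over three oxygens and a CF₃ group; the premier leaving group in synthesis.
Treatment with Tf₂O / 2,6-lutidine works by converting the hydroxyl into a triflate, making CH₃CH₂–OTf enormously more reactive.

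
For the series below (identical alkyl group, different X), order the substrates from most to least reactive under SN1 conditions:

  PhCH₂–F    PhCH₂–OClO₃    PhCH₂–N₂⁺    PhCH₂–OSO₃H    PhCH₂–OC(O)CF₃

Identical carbon frameworks mean the comparison reduces to leaving-group quality.
Leaving-group ability tracks the stability of the departed species; conjugate-acid pKₐ is the usual yardstick (lower pKₐ → better LG).
PhCH₂–N₂⁺ loses N₂: no meaningful conjugate acid; N₂ departs as an exceptionally stable neutral molecule
PhCH₂–OClO₃ loses ClO₄⁻: pKₐ(HClO₄) ≈ -10
PhCH₂–OSO₃H loses HSO₄⁻: pKₐ(H₂SO₄) ≈ -3
PhCH₂–OC(O)CF₃ loses CF₃COO⁻: pKₐ(CF₃COOH) ≈ 0.2
PhCH₂–F loses F⁻: pKₐ(HF) ≈ 3.2

PhCH₂–N₂⁺ > PhCH₂–OClO₃ > PhCH₂–OSO₃H > PhCH₂–OC(O)CF₃ > PhCH₂–F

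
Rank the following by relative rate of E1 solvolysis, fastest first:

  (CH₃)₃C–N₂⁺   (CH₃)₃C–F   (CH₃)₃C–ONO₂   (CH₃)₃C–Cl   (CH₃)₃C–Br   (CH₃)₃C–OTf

With the same alkyl group throughout, only the leaving group differentiates the rates.
Rank by basicity of the departing species: weakest base leaves most easily.
(CH₃)₃C–N₂⁺ loses N₂: no meaningful conjugate acid; N₂ departs as an exceptionally stable neutral molecule
(CH₃)₃C–OTf loses OTf⁻: pKₐ(CF₃SO₃H (triflic acid)) ≈ -14
(CH₃)₃C–Br loses Br⁻: pKₐ(HBr) ≈ -9
(CH₃)₃C–Cl loses Cl⁻: pKₐ(HCl) ≈ -7
(CH₃)₃C–ONO₂ loses NO₃⁻: pKₐ(HNO₃) ≈ -1.3
(CH₃)₃C–F loses F⁻: pKₐ(HF) ≈ 3.2

(CH₃)₃C–N₂⁺ > (CH₃)₃C–OTf > (CH₃)₃C–Br > (CH₃)₃C–Cl > (CH₃)₃C–ONO₂ > (CH₃)₃C–F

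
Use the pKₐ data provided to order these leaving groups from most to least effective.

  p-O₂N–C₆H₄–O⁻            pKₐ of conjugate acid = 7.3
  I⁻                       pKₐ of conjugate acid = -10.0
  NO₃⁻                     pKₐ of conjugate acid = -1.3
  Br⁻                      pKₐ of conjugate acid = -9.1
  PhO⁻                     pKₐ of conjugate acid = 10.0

I⁻ > Br⁻ > NO₃⁻ > p-O₂N–C₆H₄–O⁻ > PhO⁻

Lower conjugate-acid pKₐ ⇒ weaker base ⇒ better leaving group.
Sorting by the given values: I⁻ (-10.0), Br⁻ (-9.1), NO₃⁻ (-1.3), p-O₂N–C₆H₄–O⁻ (7.3), PhO⁻ (10.0).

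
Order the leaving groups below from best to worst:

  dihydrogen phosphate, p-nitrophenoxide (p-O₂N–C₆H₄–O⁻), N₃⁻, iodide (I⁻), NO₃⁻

iodide (I⁻) > NO₃⁻ > dihydrogen phosphate > N₃⁻ > p-nitrophenoxide (p-O₂N–C₆H₄–O⁻)

iodide (I⁻): pKₐ(HI) ≈ -10 — large, highly polarisable; very weak base
NO₃⁻: pKₐ(HNO₃) ≈ -1.3
dihydrogen phosphate: pKₐ(H₃PO₄) ≈ 2.1 — moderate base; biological leaving group after further activation
N₃⁻: pKₐ(HN₃) ≈ 4.7
p-nitrophenoxide (p-O₂N–C₆H₄–O⁻): pKₐ(p-nitrophenol) ≈ 7.2 — nitro group delocalises the charge; the classic chromogenic LG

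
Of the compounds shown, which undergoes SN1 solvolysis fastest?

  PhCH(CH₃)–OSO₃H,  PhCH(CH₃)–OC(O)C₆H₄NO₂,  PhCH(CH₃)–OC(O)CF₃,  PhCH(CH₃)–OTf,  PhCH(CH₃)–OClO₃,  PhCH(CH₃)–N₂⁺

PhCH(CH₃)–N₂⁺

Same R in every case — rank the leaving groups.
A good leaving group is a weak base: the lower the pKₐ of its conjugate acid, the more readily it departs.
PhCH(CH₃)–N₂⁺ loses N₂: no meaningful conjugate acid; N₂ departs as an exceptionally stable neutral molecule
PhCH(CH₃)–OTf loses OTf⁻: pKₐ(CF₃SO₃H (triflic acid)) ≈ -14
PhCH(CH₃)–OClO₃ loses ClO₄⁻: pKₐ(HClO₄) ≈ -10
PhCH(CH₃)–OSO₃H loses HSO₄⁻: pKₐ(H₂SO₄) ≈ -3
PhCH(CH₃)–OC(O)CF₃ loses CF₃COO⁻: pKₐ(CF₃COOH) ≈ 0.2
PhCH(CH₃)–OC(O)C₆H₄NO₂ loses p-O₂N–C₆H₄–COO⁻: pKₐ(p-nitrobenzoic acid) ≈ 3.4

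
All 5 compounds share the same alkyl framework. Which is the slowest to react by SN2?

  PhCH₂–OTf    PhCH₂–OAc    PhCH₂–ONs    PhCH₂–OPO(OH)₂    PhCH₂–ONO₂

PhCH₂–OAc

With the same alkyl group throughout, only the leaving group differentiates the rates.
Leaving-group ability tracks the stability of the departed species; conjugate-acid pKₐ is the usual yardstick (lower pKₐ → better LG).
PhCH₂–OTf loses OTf⁻: pKₐ(CF₃SO₃H (triflic acid)) ≈ -14
PhCH₂–ONs loses ONs⁻: pKₐ(p-O₂NC₆H₄SO₃H) ≈ -3.5
PhCH₂–ONO₂ loses NO₃⁻: pKₐ(HNO₃) ≈ -1.3
PhCH₂–OPO(OH)₂ loses H₂PO₄⁻: pKₐ(H₃PO₄) ≈ 2.1
PhCH₂–OAc loses AcO⁻: pKₐ(CH₃COOH) ≈ 4.8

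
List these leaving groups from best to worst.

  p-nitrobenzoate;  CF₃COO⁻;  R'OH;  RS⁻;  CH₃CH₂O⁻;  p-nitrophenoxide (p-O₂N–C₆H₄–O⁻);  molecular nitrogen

molecular nitrogen > R'OH > CF₃COO⁻ > p-nitrobenzoate > p-nitrophenoxide (p-O₂N–C₆H₄–O⁻) > RS⁻ > CH₃CH₂O⁻

molecular nitrogen: no meaningful conjugate acid; N₂ departs as an exceptionally stable neutral molecule
R'OH: pKₐ(R'OH₂⁺) ≈ -2.4
CF₃COO⁻: pKₐ(CF₃COOH) ≈ 0.2
p-nitrobenzoate: pKₐ(p-nitrobenzoic acid) ≈ 3.4
p-nitrophenoxide (p-O₂N–C₆H₄–O⁻): pKₐ(p-nitrophenol) ≈ 7.2 — nitro group delocalises the charge; the classic chromogenic LG
RS⁻: pKₐ(RSH (a thiol)) ≈ 10.5 — moderately basic; rarely leaves without activation
CH₃CH₂O⁻: pKₐ(CH₃CH₂OH) ≈ 16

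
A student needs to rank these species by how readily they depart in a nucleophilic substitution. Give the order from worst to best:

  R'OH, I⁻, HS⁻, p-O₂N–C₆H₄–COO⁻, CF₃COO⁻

A good leaving group is a weak base: the lower the pKₐ of its conjugate acid, the more readily it departs.
I⁻: pKₐ(HI) ≈ -10 — large, highly polarisable; very weak base
R'OH: pKₐ(R'OH₂⁺) ≈ -2.4 — neutral; leaves from a protonated ether (an oxonium ion, R–O(H)R'⁺)
CF₃COO⁻: pKₐ(CF₃COOH) ≈ 0.2
p-O₂N–C₆H₄–COO⁻: pKₐ(p-nitrobenzoic acid) ≈ 3.4 — electron-withdrawing nitro group stabilises the carboxylate
HS⁻: pKₐ(H₂S) ≈ 7
Listed from poorest to best leaving group as asked.

HS⁻ < p-O₂N–C₆H₄–COO⁻ < CF₃COO⁻ < R'OH < I⁻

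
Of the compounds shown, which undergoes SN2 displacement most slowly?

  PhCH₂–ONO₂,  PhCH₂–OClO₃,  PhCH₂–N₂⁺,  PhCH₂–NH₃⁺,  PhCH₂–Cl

PhCH₂–NH₃⁺

With the same alkyl group throughout, only the leaving group differentiates the rates.
The more stable X⁻ (or X) is on its own — i.e. the weaker a base it is — the better a leaving group it makes.
PhCH₂–N₂⁺ loses N₂: no meaningful conjugate acid; N₂ departs as an exceptionally stable neutral molecule
PhCH₂–OClO₃ loses ClO₄⁻: pKₐ(HClO₄) ≈ -10
PhCH₂–Cl loses Cl⁻: pKₐ(HCl) ≈ -7
PhCH₂–ONO₂ loses NO₃⁻: pKₐ(HNO₃) ≈ -1.3
PhCH₂–NH₃⁺ loses NH₃: pKₐ(NH₄⁺) ≈ 9.2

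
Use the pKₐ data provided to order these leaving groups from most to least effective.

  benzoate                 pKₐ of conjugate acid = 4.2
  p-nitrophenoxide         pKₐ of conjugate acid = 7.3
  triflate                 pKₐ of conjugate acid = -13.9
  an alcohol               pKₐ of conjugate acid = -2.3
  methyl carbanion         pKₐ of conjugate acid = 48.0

triflate > an alcohol > benzoate > p-nitrophenoxide > methyl carbanion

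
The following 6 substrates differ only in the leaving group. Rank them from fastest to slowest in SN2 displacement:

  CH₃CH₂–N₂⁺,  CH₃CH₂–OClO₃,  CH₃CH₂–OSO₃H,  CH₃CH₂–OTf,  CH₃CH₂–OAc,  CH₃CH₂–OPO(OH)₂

CH₃CH₂–N₂⁺ > CH₃CH₂–OTf > CH₃CH₂–OClO₃ > CH₃CH₂–OSO₃H > CH₃CH₂–OPO(OH)₂ > CH₃CH₂–OAc

Identical carbon frameworks mean the comparison reduces to leaving-group quality.
Leaving-group ability tracks the stability of the departed species; conjugate-acid pKₐ is the usual yardstick (lower pKₐ → better LG).
CH₃CH₂–N₂⁺ loses N₂: no meaningful conjugate acid; N₂ departs as an exceptionally stable neutral molecule
CH₃CH₂–OTf loses OTf⁻: pKₐ(CF₃SO₃H (triflic acid)) ≈ -14
CH₃CH₂–OClO₃ loses ClO₄⁻: pKₐ(HClO₄) ≈ -10
CH₃CH₂–OSO₃H loses HSO₄⁻: pKₐ(H₂SO₄) ≈ -3
CH₃CH₂–OPO(OH)₂ loses H₂PO₄⁻: pKₐ(H₃PO₄) ≈ 2.1
CH₃CH₂–OAc loses AcO⁻: pKₐ(CH₃COOH) ≈ 4.8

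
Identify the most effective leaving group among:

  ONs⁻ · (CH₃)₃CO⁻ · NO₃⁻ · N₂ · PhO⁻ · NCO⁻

N₂

A good leaving group is a weak base: the lower the pKₐ of its conjugate acid, the more readily it departs.
N₂: no meaningful conjugate acid; N₂ departs as an exceptionally stable neutral molecule
ONs⁻: pKₐ(p-O₂NC₆H₄SO₃H) ≈ -3.5
NO₃⁻: pKₐ(HNO₃) ≈ -1.3
NCO⁻: pKₐ(HOCN) ≈ 3.5
PhO⁻: pKₐ(C₆H₅OH (phenol)) ≈ 10
(CH₃)₃CO⁻: pKₐ(t-BuOH) ≈ 18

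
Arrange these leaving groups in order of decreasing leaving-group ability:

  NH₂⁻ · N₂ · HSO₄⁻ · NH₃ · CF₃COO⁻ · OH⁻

N₂: no meaningful conjugate acid; N₂ departs as an exceptionally stable neutral molecule
HSO₄⁻: pKₐ(H₂SO₄) ≈ -3
CF₃COO⁻: pKₐ(CF₃COOH) ≈ 0.2
NH₃: pKₐ(NH₄⁺) ≈ 9.2
OH⁻: pKₐ(H₂O) ≈ 15.7
NH₂⁻: pKₐ(NH₃) ≈ 38

N₂ > HSO₄⁻ > CF₃COO⁻ > NH₃ > OH⁻ > NH₂⁻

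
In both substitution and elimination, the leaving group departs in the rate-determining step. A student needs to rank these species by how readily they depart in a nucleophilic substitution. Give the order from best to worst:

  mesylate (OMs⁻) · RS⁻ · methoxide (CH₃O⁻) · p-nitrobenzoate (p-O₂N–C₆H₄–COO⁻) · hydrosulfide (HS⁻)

Rank by basicity of the departing species: weakest base leaves most easily.
mesylate (OMs⁻): pKₐ(CH₃SO₃H (MsOH)) ≈ -1.9
p-nitrobenzoate (p-O₂N–C₆H₄–COO⁻): pKₐ(p-nitrobenzoic acid) ≈ 3.4
hydrosulfide (HS⁻): pKₐ(H₂S) ≈ 7 — larger and more polarisable than the oxygen analogue
RS⁻: pKₐ(RSH (a thiol)) ≈ 10.5 — moderately basic; rarely leaves without activation
methoxide (CH₃O⁻): pKₐ(CH₃OH) ≈ 15.5 — strong base; alkoxides do not leave unassisted

mesylate (OMs⁻) > p-nitrobenzoate (p-O₂N–C₆H₄–COO⁻) > hydrosulfide (HS⁻) > RS⁻ > methoxide (CH₃O⁻)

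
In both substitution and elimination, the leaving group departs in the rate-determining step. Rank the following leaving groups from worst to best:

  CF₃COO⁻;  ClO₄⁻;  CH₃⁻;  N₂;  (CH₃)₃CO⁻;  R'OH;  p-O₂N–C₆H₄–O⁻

CH₃⁻ < (CH₃)₃CO⁻ < p-O₂N–C₆H₄–O⁻ < CF₃COO⁻ < R'OH < ClO₄⁻ < N₂

A good leaving group is a weak base: the lower the pKₐ of its conjugate acid, the more readily it departs.
N₂: no meaningful conjugate acid; N₂ departs as an exceptionally stable neutral molecule
ClO₄⁻: pKₐ(HClO₄) ≈ -10 — extremely weak base; rarely used for safety reasons
R'OH: pKₐ(R'OH₂⁺) ≈ -2.4 — neutral; leaves from a protonated ether (an oxonium ion, R–O(H)R'⁺)
CF₃COO⁻: pKₐ(CF₃COOH) ≈ 0.2
p-O₂N–C₆H₄–O⁻: pKₐ(p-nitrophenol) ≈ 7.2
(CH₃)₃CO⁻: pKₐ(t-BuOH) ≈ 18
CH₃⁻: pKₐ(CH₄) ≈ 48
The question asks for worst first, so the sequence is read in increasing leaving-group ability.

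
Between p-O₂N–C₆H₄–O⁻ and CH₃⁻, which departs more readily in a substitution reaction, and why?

p-O₂N–C₆H₄–O⁻

p-O₂N–C₆H₄–O⁻ is the better leaving group.
pKₐ(p-nitrophenol) ≈ 7.2 versus pKₐ(CH₄) ≈ 48: p-O₂N–C₆H₄–O⁻ is the much weaker base.
Nitro group delocalises the charge; the classic chromogenic LG.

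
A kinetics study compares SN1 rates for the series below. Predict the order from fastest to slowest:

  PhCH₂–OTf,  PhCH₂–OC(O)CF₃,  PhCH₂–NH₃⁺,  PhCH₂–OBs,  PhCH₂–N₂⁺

The skeletons are identical, so relative rate is governed entirely by leaving-group ability.
Leaving-group ability tracks the stability of the departed species; conjugate-acid pKₐ is the usual yardstick (lower pKₐ → better LG).
PhCH₂–N₂⁺ loses N₂: no meaningful conjugate acid; N₂ departs as an exceptionally stable neutral molecule
PhCH₂–OTf loses OTf⁻: pKₐ(CF₃SO₃H (triflic acid)) ≈ -14
PhCH₂–OBs loses OBs⁻: pKₐ(p-BrC₆H₄SO₃H) ≈ -2.8
PhCH₂–OC(O)CF₃ loses CF₃COO⁻: pKₐ(CF₃COOH) ≈ 0.2
PhCH₂–NH₃⁺ loses NH₃: pKₐ(NH₄⁺) ≈ 9.2

PhCH₂–N₂⁺ > PhCH₂–OTf > PhCH₂–OBs > PhCH₂–OC(O)CF₃ > PhCH₂–NH₃⁺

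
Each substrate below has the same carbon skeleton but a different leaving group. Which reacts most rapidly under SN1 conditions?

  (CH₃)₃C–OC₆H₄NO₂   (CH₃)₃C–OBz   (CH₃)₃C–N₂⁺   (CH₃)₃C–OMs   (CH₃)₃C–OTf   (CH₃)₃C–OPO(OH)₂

(CH₃)₃C–N₂⁺

The skeletons are identical, so relative rate is governed entirely by leaving-group ability.
A good leaving group is a weak base: the lower the pKₐ of its conjugate acid, the more readily it departs.
(CH₃)₃C–N₂⁺ loses N₂: no meaningful conjugate acid; N₂ departs as an exceptionally stable neutral molecule
(CH₃)₃C–OTf loses OTf⁻: pKₐ(CF₃SO₃H (triflic acid)) ≈ -14
(CH₃)₃C–OMs loses OMs⁻: pKₐ(CH₃SO₃H (MsOH)) ≈ -1.9
(CH₃)₃C–OPO(OH)₂ loses H₂PO₄⁻: pKₐ(H₃PO₄) ≈ 2.1
(CH₃)₃C–OBz loses PhCOO⁻: pKₐ(C₆H₅COOH) ≈ 4.2
(CH₃)₃C–OC₆H₄NO₂ loses p-O₂N–C₆H₄–O⁻: pKₐ(p-nitrophenol) ≈ 7.2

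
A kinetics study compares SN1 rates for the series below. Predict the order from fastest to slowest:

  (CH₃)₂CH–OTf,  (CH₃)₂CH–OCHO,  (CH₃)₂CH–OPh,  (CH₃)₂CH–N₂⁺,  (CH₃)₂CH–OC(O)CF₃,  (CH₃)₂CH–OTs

Identical carbon frameworks mean the comparison reduces to leaving-group quality.
Rank by basicity of the departing species: weakest base leaves most easily.
(CH₃)₂CH–N₂⁺ loses N₂: no meaningful conjugate acid; N₂ departs as an exceptionally stable neutral molecule
(CH₃)₂CH–OTf loses OTf⁻: pKₐ(CF₃SO₃H (triflic acid)) ≈ -14
(CH₃)₂CH–OTs loses OTs⁻: pKₐ(p-CH₃C₆H₄SO₃H (TsOH)) ≈ -2.8
(CH₃)₂CH–OC(O)CF₃ loses CF₃COO⁻: pKₐ(CF₃COOH) ≈ 0.2
(CH₃)₂CH–OCHO loses HCOO⁻: pKₐ(HCOOH) ≈ 3.8
(CH₃)₂CH–OPh loses PhO⁻: pKₐ(C₆H₅OH (phenol)) ≈ 10

(CH₃)₂CH–N₂⁺ > (CH₃)₂CH–OTf > (CH₃)₂CH–OTs > (CH₃)₂CH–OC(O)CF₃ > (CH₃)₂CH–OCHO > (CH₃)₂CH–OPh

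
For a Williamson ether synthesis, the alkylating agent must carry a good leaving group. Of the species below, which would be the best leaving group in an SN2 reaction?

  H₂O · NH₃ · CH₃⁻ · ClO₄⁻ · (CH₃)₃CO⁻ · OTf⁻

A good leaving group is a weak base: the lower the pKₐ of its conjugate acid, the more readily it departs.
OTf⁻: pKₐ(CF₃SO₃H (triflic acid)) ≈ -14
ClO₄⁻: pKₐ(HClO₄) ≈ -10
H₂O: pKₐ(H₃O⁺) ≈ -1.7
NH₃: pKₐ(NH₄⁺) ≈ 9.2
(CH₃)₃CO⁻: pKₐ(t-BuOH) ≈ 18
CH₃⁻: pKₐ(CH₄) ≈ 48

OTf⁻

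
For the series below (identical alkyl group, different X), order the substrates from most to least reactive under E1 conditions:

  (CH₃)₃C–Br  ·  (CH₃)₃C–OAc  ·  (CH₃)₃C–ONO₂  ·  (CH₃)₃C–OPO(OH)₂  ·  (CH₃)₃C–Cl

(CH₃)₃C–Br > (CH₃)₃C–Cl > (CH₃)₃C–ONO₂ > (CH₃)₃C–OPO(OH)₂ > (CH₃)₃C–OAc

The skeletons are identical, so relative rate is governed entirely by leaving-group ability.
The more stable X⁻ (or X) is on its own — i.e. the weaker a base it is — the better a leaving group it makes.
(CH₃)₃C–Br loses Br⁻: pKₐ(HBr) ≈ -9
(CH₃)₃C–Cl loses Cl⁻: pKₐ(HCl) ≈ -7
(CH₃)₃C–ONO₂ loses NO₃⁻: pKₐ(HNO₃) ≈ -1.3
(CH₃)₃C–OPO(OH)₂ loses H₂PO₄⁻: pKₐ(H₃PO₄) ≈ 2.1
(CH₃)₃C–OAc loses AcO⁻: pKₐ(CH₃COOH) ≈ 4.8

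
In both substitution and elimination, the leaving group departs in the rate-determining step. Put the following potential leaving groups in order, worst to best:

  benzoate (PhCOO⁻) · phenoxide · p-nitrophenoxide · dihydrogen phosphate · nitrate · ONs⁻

Rank by basicity of the departing species: weakest base leaves most easily.
ONs⁻: pKₐ(p-O₂NC₆H₄SO₃H) ≈ -3.5 — p-nitro group further stabilises the sulfonate
nitrate: pKₐ(HNO₃) ≈ -1.3 — resonance-delocalised over three oxygens
dihydrogen phosphate: pKₐ(H₃PO₄) ≈ 2.1 — moderate base; biological leaving group after further activation
benzoate (PhCOO⁻): pKₐ(C₆H₅COOH) ≈ 4.2 — aryl carboxylate
p-nitrophenoxide: pKₐ(p-nitrophenol) ≈ 7.2 — nitro group delocalises the charge; the classic chromogenic LG
phenoxide: pKₐ(C₆H₅OH (phenol)) ≈ 10
Listed from poorest to best leaving group as asked.

phenoxide < p-nitrophenoxide < benzoate (PhCOO⁻) < dihydrogen phosphate < nitrate < ONs⁻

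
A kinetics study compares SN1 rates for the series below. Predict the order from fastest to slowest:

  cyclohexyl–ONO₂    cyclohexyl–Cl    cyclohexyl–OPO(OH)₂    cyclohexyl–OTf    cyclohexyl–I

cyclohexyl–OTf > cyclohexyl–I > cyclohexyl–Cl > cyclohexyl–ONO₂ > cyclohexyl–OPO(OH)₂

The skeletons are identical, so relative rate is governed entirely by leaving-group ability.
Leaving-group ability tracks the stability of the departed species; conjugate-acid pKₐ is the usual yardstick (lower pKₐ → better LG).
cyclohexyl–OTf loses OTf⁻: pKₐ(CF₃SO₃H (triflic acid)) ≈ -14
cyclohexyl–I loses I⁻: pKₐ(HI) ≈ -10
cyclohexyl–Cl loses Cl⁻: pKₐ(HCl) ≈ -7
cyclohexyl–ONO₂ loses NO₃⁻: pKₐ(HNO₃) ≈ -1.3
cyclohexyl–OPO(OH)₂ loses H₂PO₄⁻: pKₐ(H₃PO₄) ≈ 2.1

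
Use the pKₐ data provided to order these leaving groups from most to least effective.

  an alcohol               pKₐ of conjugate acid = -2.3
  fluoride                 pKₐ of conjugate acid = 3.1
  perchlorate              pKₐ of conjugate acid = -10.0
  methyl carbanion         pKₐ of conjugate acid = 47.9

perchlorate > an alcohol > fluoride > methyl carbanion

Lower conjugate-acid pKₐ ⇒ weaker base ⇒ better leaving group.
Sorting by the given values: perchlorate (-10.0), an alcohol (-2.3), fluoride (3.1), methyl carbanion (47.9).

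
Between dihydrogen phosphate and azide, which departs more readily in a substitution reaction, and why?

dihydrogen phosphate

dihydrogen phosphate is the better leaving group.
pKₐ(H₃PO₄) ≈ 2.1 versus pKₐ(HN₃) ≈ 4.7: dihydrogen phosphate is the much weaker base.
Moderate base; biological leaving group after further activation.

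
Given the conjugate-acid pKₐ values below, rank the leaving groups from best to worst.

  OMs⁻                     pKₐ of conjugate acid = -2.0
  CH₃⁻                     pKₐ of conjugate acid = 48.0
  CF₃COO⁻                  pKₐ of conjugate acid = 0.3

Lower conjugate-acid pKₐ ⇒ weaker base ⇒ better leaving group.
Sorting by the given values: OMs⁻ (-2.0), CF₃COO⁻ (0.3), CH₃⁻ (48.0).

OMs⁻ > CF₃COO⁻ > CH₃⁻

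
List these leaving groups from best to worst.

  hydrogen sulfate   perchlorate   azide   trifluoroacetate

The more stable X⁻ (or X) is on its own — i.e. the weaker a base it is — the better a leaving group it makes.
perchlorate: pKₐ(HClO₄) ≈ -10 — extremely weak base; rarely used for safety reasons
hydrogen sulfate: pKₐ(H₂SO₄) ≈ -3 — conjugate base of a strong mineral acid
trifluoroacetate: pKₐ(CF₃COOH) ≈ 0.2 — strongly electron-withdrawing CF₃ stabilises the carboxylate
azide: pKₐ(HN₃) ≈ 4.7

perchlorate > hydrogen sulfate > trifluoroacetate > azide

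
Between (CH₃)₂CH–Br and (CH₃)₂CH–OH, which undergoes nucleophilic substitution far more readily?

(CH₃)₂CH–Br

From (CH₃)₂CH–OH the departing group would be OH⁻ (pKₐ(H₂O) ≈ 15.7). Strong base; essentially never leaves without prior activation.
From (CH₃)₂CH–Br the leaving group is Br⁻ (pKₐ(HBr) ≈ -9). Weak base; good leaving group.
(In practice (CH₃)₂CH–Br is made from (CH₃)₂CH–OH by treatment with PBr₃, replacing the hydroxyl with bromide.)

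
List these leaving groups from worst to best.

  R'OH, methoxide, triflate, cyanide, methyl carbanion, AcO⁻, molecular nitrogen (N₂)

methyl carbanion < methoxide < cyanide < AcO⁻ < R'OH < triflate < molecular nitrogen (N₂)

A good leaving group is a weak base: the lower the pKₐ of its conjugate acid, the more readily it departs.
molecular nitrogen (N₂): no meaningful conjugate acid; N₂ departs as an exceptionally stable neutral molecule
triflate: pKₐ(CF₃SO₃H (triflic acid)) ≈ -14
R'OH: pKₐ(R'OH₂⁺) ≈ -2.4
AcO⁻: pKₐ(CH₃COOH) ≈ 4.8
cyanide: pKₐ(HCN) ≈ 9.2
methoxide: pKₐ(CH₃OH) ≈ 15.5
methyl carbanion: pKₐ(CH₄) ≈ 48
The question asks for worst first, so the sequence is read in increasing leaving-group ability.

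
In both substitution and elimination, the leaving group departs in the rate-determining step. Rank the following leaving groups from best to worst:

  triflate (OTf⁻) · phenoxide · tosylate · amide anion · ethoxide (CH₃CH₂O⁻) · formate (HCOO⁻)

Leaving-group ability tracks the stability of the departed species; conjugate-acid pKₐ is the usual yardstick (lower pKₐ → better LG).
triflate (OTf⁻): pKₐ(CF₃SO₃H (triflic acid)) ≈ -14 — charge spread over three oxygens and a CF₃ group; the premier leaving group in synthesis
tosylate: pKₐ(p-CH₃C₆H₄SO₃H (TsOH)) ≈ -2.8 — resonance-delocalised arenesulfonate
formate (HCOO⁻): pKₐ(HCOOH) ≈ 3.8 — resonance-stabilised carboxylate
phenoxide: pKₐ(C₆H₅OH (phenol)) ≈ 10
ethoxide (CH₃CH₂O⁻): pKₐ(CH₃CH₂OH) ≈ 16 — strong base; alkoxides do not leave unassisted
amide anion: pKₐ(NH₃) ≈ 38

triflate (OTf⁻) > tosylate > formate (HCOO⁻) > phenoxide > ethoxide (CH₃CH₂O⁻) > amide anion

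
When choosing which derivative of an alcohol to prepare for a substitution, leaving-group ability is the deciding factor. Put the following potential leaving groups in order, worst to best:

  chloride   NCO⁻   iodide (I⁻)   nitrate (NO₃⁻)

NCO⁻ < nitrate (NO₃⁻) < chloride < iodide (I⁻)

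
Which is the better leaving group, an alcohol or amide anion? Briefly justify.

an alcohol is the better leaving group.
pKₐ(R'OH₂⁺) ≈ -2.4 versus pKₐ(NH₃) ≈ 38: an alcohol is the much weaker base.
Neutral; leaves from a protonated ether (an oxonium ion, R–O(H)R'⁺).

an alcohol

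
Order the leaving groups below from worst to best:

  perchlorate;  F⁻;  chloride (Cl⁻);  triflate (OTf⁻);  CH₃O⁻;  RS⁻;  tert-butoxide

triflate (OTf⁻): pKₐ(CF₃SO₃H (triflic acid)) ≈ -14
perchlorate: pKₐ(HClO₄) ≈ -10
chloride (Cl⁻): pKₐ(HCl) ≈ -7
F⁻: pKₐ(HF) ≈ 3.2
RS⁻: pKₐ(RSH (a thiol)) ≈ 10.5
CH₃O⁻: pKₐ(CH₃OH) ≈ 15.5
tert-butoxide: pKₐ(t-BuOH) ≈ 18
The question asks for worst first, so the sequence is read in increasing leaving-group ability.

tert-butoxide < CH₃O⁻ < RS⁻ < F⁻ < chloride (Cl⁻) < perchlorate < triflate (OTf⁻)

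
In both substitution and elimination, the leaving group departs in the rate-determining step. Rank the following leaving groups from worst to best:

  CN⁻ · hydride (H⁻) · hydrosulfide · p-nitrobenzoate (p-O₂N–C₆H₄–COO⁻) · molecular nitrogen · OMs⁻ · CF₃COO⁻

hydride (H⁻) < CN⁻ < hydrosulfide < p-nitrobenzoate (p-O₂N–C₆H₄–COO⁻) < CF₃COO⁻ < OMs⁻ < molecular nitrogen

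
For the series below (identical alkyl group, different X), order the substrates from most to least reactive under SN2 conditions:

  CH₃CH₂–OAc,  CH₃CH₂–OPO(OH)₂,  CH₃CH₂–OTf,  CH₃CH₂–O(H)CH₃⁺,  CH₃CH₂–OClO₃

CH₃CH₂–OTf > CH₃CH₂–OClO₃ > CH₃CH₂–O(H)CH₃⁺ > CH₃CH₂–OPO(OH)₂ > CH₃CH₂–OAc

Identical carbon frameworks mean the comparison reduces to leaving-group quality.
Rank by basicity of the departing species: weakest base leaves most easily.
CH₃CH₂–OTf loses OTf⁻: pKₐ(CF₃SO₃H (triflic acid)) ≈ -14
CH₃CH₂–OClO₃ loses ClO₄⁻: pKₐ(HClO₄) ≈ -10
CH₃CH₂–O(H)CH₃⁺ loses R'OH: pKₐ(R'OH₂⁺) ≈ -2.4
CH₃CH₂–OPO(OH)₂ loses H₂PO₄⁻: pKₐ(H₃PO₄) ≈ 2.1
CH₃CH₂–OAc loses AcO⁻: pKₐ(CH₃COOH) ≈ 4.8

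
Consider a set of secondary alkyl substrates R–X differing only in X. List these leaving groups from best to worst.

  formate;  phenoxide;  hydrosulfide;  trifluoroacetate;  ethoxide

trifluoroacetate > formate > hydrosulfide > phenoxide > ethoxide

The more stable X⁻ (or X) is on its own — i.e. the weaker a base it is — the better a leaving group it makes.
trifluoroacetate: pKₐ(CF₃COOH) ≈ 0.2
formate: pKₐ(HCOOH) ≈ 3.8
hydrosulfide: pKₐ(H₂S) ≈ 7
phenoxide: pKₐ(C₆H₅OH (phenol)) ≈ 10
ethoxide: pKₐ(CH₃CH₂OH) ≈ 16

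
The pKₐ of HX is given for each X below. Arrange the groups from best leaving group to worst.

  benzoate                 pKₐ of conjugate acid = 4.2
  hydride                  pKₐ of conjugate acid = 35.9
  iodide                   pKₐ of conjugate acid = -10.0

Lower conjugate-acid pKₐ ⇒ weaker base ⇒ better leaving group.
Sorting by the given values: iodide (-10.0), benzoate (4.2), hydride (35.9).

iodide > benzoate > hydride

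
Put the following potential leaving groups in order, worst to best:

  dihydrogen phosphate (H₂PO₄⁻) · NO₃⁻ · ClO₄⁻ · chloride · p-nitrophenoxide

Rank by basicity of the departing species: weakest base leaves most easily.
ClO₄⁻: pKₐ(HClO₄) ≈ -10
chloride: pKₐ(HCl) ≈ -7
NO₃⁻: pKₐ(HNO₃) ≈ -1.3
dihydrogen phosphate (H₂PO₄⁻): pKₐ(H₃PO₄) ≈ 2.1
p-nitrophenoxide: pKₐ(p-nitrophenol) ≈ 7.2 — nitro group delocalises the charge; the classic chromogenic LG
Reversing gives the worst-to-best order requested.

p-nitrophenoxide < dihydrogen phosphate (H₂PO₄⁻) < NO₃⁻ < chloride < ClO₄⁻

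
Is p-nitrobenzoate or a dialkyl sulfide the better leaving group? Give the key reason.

a dialkyl sulfide is the better leaving group.
pKₐ(R'₂SH⁺) ≈ -7 versus pKₐ(p-nitrobenzoic acid) ≈ 3.4: a dialkyl sulfide is the much weaker base.
Neutral; leaves from a sulfonium salt (R–SR'₂⁺).

a dialkyl sulfide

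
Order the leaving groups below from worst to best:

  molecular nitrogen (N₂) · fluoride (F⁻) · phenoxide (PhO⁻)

Rank by basicity of the departing species: weakest base leaves most easily.
molecular nitrogen (N₂): no meaningful conjugate acid; N₂ departs as an exceptionally stable neutral molecule
fluoride (F⁻): pKₐ(HF) ≈ 3.2
phenoxide (PhO⁻): pKₐ(C₆H₅OH (phenol)) ≈ 10
Reversing gives the worst-to-best order requested.

phenoxide (PhO⁻) < fluoride (F⁻) < molecular nitrogen (N₂)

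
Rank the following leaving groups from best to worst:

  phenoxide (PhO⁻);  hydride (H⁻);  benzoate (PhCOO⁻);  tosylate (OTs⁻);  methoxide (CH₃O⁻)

A good leaving group is a weak base: the lower the pKₐ of its conjugate acid, the more readily it departs.
tosylate (OTs⁻): pKₐ(p-CH₃C₆H₄SO₃H (TsOH)) ≈ -2.8 — resonance-delocalised arenesulfonate
benzoate (PhCOO⁻): pKₐ(C₆H₅COOH) ≈ 4.2 — aryl carboxylate
phenoxide (PhO⁻): pKₐ(C₆H₅OH (phenol)) ≈ 10
methoxide (CH₃O⁻): pKₐ(CH₃OH) ≈ 15.5 — strong base; alkoxides do not leave unassisted
hydride (H⁻): pKₐ(H₂) ≈ 36 — extremely strong base; leaves only in special hydride-transfer contexts

tosylate (OTs⁻) > benzoate (PhCOO⁻) > phenoxide (PhO⁻) > methoxide (CH₃O⁻) > hydride (H⁻)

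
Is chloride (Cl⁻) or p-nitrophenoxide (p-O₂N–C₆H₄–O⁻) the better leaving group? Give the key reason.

chloride (Cl⁻) is the better leaving group.
pKₐ(HCl) ≈ -7 versus pKₐ(p-nitrophenol) ≈ 7.2: chloride (Cl⁻) is the much weaker base.
Moderately weak base.

chloride (Cl⁻)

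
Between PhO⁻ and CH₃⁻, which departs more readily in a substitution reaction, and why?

PhO⁻ is the better leaving group.
pKₐ(C₆H₅OH (phenol)) ≈ 10 versus pKₐ(CH₄) ≈ 48: PhO⁻ is the much weaker base.
Resonance into the ring helps, but still a poor LG.

PhO⁻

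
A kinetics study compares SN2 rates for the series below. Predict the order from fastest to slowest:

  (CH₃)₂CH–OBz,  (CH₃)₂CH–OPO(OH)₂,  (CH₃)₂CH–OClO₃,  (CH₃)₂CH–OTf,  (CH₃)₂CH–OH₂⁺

With the same alkyl group throughout, only the leaving group differentiates the rates.
Leaving-group ability tracks the stability of the departed species; conjugate-acid pKₐ is the usual yardstick (lower pKₐ → better LG).
(CH₃)₂CH–OTf loses OTf⁻: pKₐ(CF₃SO₃H (triflic acid)) ≈ -14
(CH₃)₂CH–OClO₃ loses ClO₄⁻: pKₐ(HClO₄) ≈ -10
(CH₃)₂CH–OH₂⁺ loses H₂O: pKₐ(H₃O⁺) ≈ -1.7
(CH₃)₂CH–OPO(OH)₂ loses H₂PO₄⁻: pKₐ(H₃PO₄) ≈ 2.1
(CH₃)₂CH–OBz loses PhCOO⁻: pKₐ(C₆H₅COOH) ≈ 4.2

(CH₃)₂CH–OTf > (CH₃)₂CH–OClO₃ > (CH₃)₂CH–OH₂⁺ > (CH₃)₂CH–OPO(OH)₂ > (CH₃)₂CH–OBz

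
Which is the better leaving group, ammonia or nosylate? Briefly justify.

nosylate is the better leaving group.
pKₐ(p-O₂NC₆H₄SO₃H) ≈ -3.5 versus pKₐ(NH₄⁺) ≈ 9.2: nosylate is the much weaker base.
P-nitro group further stabilises the sulfonate.

nosylate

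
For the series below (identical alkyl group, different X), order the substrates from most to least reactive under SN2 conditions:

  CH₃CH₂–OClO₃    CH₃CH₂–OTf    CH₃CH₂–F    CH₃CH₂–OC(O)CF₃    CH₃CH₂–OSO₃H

The skeletons are identical, so relative rate is governed entirely by leaving-group ability.
Leaving-group ability tracks the stability of the departed species; conjugate-acid pKₐ is the usual yardstick (lower pKₐ → better LG).
CH₃CH₂–OTf loses OTf⁻: pKₐ(CF₃SO₃H (triflic acid)) ≈ -14
CH₃CH₂–OClO₃ loses ClO₄⁻: pKₐ(HClO₄) ≈ -10
CH₃CH₂–OSO₃H loses HSO₄⁻: pKₐ(H₂SO₄) ≈ -3
CH₃CH₂–OC(O)CF₃ loses CF₃COO⁻: pKₐ(CF₃COOH) ≈ 0.2
CH₃CH₂–F loses F⁻: pKₐ(HF) ≈ 3.2

CH₃CH₂–OTf > CH₃CH₂–OClO₃ > CH₃CH₂–OSO₃H > CH₃CH₂–OC(O)CF₃ > CH₃CH₂–F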